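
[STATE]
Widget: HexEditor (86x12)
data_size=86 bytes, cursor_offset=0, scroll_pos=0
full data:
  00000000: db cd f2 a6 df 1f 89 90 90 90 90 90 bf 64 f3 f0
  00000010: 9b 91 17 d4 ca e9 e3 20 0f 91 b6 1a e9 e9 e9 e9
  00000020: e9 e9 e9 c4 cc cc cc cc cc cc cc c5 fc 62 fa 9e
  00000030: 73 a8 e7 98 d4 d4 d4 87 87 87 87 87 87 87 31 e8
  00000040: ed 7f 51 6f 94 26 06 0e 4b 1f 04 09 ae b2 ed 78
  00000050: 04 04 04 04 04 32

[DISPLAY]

00000000  DB cd f2 a6 df 1f 89 90  90 90 90 90 bf 64 f3 f0  |.............d..|        
00000010  9b 91 17 d4 ca e9 e3 20  0f 91 b6 1a e9 e9 e9 e9  |....... ........|        
00000020  e9 e9 e9 c4 cc cc cc cc  cc cc cc c5 fc 62 fa 9e  |.............b..|        
00000030  73 a8 e7 98 d4 d4 d4 87  87 87 87 87 87 87 31 e8  |s.............1.|        
00000040  ed 7f 51 6f 94 26 06 0e  4b 1f 04 09 ae b2 ed 78  |..Qo.&..K......x|        
00000050  04 04 04 04 04 32                                 |.....2          |        
                                                                                      
                                                                                      
                                                                                      
                                                                                      
                                                                                      
                                                                                      


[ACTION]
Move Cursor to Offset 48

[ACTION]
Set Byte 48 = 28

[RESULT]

00000000  db cd f2 a6 df 1f 89 90  90 90 90 90 bf 64 f3 f0  |.............d..|        
00000010  9b 91 17 d4 ca e9 e3 20  0f 91 b6 1a e9 e9 e9 e9  |....... ........|        
00000020  e9 e9 e9 c4 cc cc cc cc  cc cc cc c5 fc 62 fa 9e  |.............b..|        
00000030  28 a8 e7 98 d4 d4 d4 87  87 87 87 87 87 87 31 e8  |(.............1.|        
00000040  ed 7f 51 6f 94 26 06 0e  4b 1f 04 09 ae b2 ed 78  |..Qo.&..K......x|        
00000050  04 04 04 04 04 32                                 |.....2          |        
                                                                                      
                                                                                      
                                                                                      
                                                                                      
                                                                                      
                                                                                      


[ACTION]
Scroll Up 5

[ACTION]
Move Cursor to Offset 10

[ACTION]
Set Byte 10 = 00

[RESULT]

00000000  db cd f2 a6 df 1f 89 90  90 90 00 90 bf 64 f3 f0  |.............d..|        
00000010  9b 91 17 d4 ca e9 e3 20  0f 91 b6 1a e9 e9 e9 e9  |....... ........|        
00000020  e9 e9 e9 c4 cc cc cc cc  cc cc cc c5 fc 62 fa 9e  |.............b..|        
00000030  28 a8 e7 98 d4 d4 d4 87  87 87 87 87 87 87 31 e8  |(.............1.|        
00000040  ed 7f 51 6f 94 26 06 0e  4b 1f 04 09 ae b2 ed 78  |..Qo.&..K......x|        
00000050  04 04 04 04 04 32                                 |.....2          |        
                                                                                      
                                                                                      
                                                                                      
                                                                                      
                                                                                      
                                                                                      


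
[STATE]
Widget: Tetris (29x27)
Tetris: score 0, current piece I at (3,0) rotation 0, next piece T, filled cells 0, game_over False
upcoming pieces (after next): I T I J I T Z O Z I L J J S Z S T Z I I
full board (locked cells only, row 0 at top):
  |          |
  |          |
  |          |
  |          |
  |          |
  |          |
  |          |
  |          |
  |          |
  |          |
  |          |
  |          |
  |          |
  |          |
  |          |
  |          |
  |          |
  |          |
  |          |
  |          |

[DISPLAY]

   ████   │Next:             
          │ ▒                
          │▒▒▒               
          │                  
          │                  
          │                  
          │Score:            
          │0                 
          │                  
          │                  
          │                  
          │                  
          │                  
          │                  
          │                  
          │                  
          │                  
          │                  
          │                  
          │                  
          │                  
          │                  
          │                  
          │                  
          │                  
          │                  
          │                  


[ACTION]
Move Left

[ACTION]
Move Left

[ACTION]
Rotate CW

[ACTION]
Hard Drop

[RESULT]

    ▒     │Next:             
   ▒▒▒    │████              
          │                  
          │                  
          │                  
          │                  
          │Score:            
          │0                 
          │                  
          │                  
          │                  
          │                  
          │                  
          │                  
          │                  
          │                  
 █        │                  
 █        │                  
 █        │                  
 █        │                  
          │                  
          │                  
          │                  
          │                  
          │                  
          │                  
          │                  


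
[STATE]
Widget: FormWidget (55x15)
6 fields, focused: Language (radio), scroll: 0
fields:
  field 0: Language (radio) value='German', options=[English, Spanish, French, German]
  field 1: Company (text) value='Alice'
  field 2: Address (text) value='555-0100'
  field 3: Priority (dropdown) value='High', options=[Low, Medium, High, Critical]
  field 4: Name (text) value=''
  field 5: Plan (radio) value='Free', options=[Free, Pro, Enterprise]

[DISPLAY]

> Language:   ( ) English  ( ) Spanish  ( ) French  (●)
  Company:    [Alice                                  ]
  Address:    [555-0100                               ]
  Priority:   [High                                  ▼]
  Name:       [                                       ]
  Plan:       (●) Free  ( ) Pro  ( ) Enterprise        
                                                       
                                                       
                                                       
                                                       
                                                       
                                                       
                                                       
                                                       
                                                       


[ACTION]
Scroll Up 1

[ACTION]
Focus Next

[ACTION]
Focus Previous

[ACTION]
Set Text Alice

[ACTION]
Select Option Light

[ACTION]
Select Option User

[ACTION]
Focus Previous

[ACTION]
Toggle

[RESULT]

  Language:   ( ) English  ( ) Spanish  ( ) French  (●)
  Company:    [Alice                                  ]
  Address:    [555-0100                               ]
  Priority:   [High                                  ▼]
  Name:       [                                       ]
> Plan:       (●) Free  ( ) Pro  ( ) Enterprise        
                                                       
                                                       
                                                       
                                                       
                                                       
                                                       
                                                       
                                                       
                                                       


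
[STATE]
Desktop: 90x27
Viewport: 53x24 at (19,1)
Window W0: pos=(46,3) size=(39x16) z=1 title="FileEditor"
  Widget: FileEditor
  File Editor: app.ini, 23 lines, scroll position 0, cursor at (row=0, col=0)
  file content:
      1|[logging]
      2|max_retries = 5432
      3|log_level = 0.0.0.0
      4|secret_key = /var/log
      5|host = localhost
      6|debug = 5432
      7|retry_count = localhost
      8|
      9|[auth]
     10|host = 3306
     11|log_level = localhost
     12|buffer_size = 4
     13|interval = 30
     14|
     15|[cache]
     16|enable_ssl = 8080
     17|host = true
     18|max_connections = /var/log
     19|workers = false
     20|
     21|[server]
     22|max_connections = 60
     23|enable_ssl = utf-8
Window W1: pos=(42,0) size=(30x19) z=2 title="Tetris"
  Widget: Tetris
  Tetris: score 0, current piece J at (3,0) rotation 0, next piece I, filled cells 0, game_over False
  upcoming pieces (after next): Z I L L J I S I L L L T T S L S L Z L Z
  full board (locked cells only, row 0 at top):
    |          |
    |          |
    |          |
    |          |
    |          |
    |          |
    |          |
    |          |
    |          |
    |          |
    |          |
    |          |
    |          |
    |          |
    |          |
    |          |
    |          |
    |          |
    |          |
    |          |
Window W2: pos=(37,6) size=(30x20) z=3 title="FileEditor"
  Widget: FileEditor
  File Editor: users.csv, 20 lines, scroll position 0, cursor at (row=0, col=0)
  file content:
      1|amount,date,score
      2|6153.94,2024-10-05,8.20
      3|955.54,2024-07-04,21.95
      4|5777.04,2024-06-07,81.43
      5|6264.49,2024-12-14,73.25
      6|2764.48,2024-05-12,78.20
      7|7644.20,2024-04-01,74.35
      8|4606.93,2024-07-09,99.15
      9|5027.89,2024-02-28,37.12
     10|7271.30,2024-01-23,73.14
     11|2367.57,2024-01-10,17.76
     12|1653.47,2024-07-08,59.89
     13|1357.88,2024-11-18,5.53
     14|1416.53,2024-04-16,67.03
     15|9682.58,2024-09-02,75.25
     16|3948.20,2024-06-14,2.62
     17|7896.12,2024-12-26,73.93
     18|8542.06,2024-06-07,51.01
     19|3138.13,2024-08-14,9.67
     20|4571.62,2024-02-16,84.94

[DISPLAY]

                       ┃ Tetris                     ┃
                       ┠────────────────────────────┨
                       ┃          │Next:            ┃
                       ┃          │████             ┃
                       ┃          │                 ┃
                  ┏━━━━━━━━━━━━━━━━━━━━━━━━━━━━┓    ┃
                  ┃ FileEditor                 ┃    ┃
                  ┠────────────────────────────┨    ┃
                  ┃█mount,date,score          ▲┃    ┃
                  ┃6153.94,2024-10-05,8.20    █┃    ┃
                  ┃955.54,2024-07-04,21.95    ░┃    ┃
                  ┃5777.04,2024-06-07,81.43   ░┃    ┃
                  ┃6264.49,2024-12-14,73.25   ░┃    ┃
                  ┃2764.48,2024-05-12,78.20   ░┃    ┃
                  ┃7644.20,2024-04-01,74.35   ░┃    ┃
                  ┃4606.93,2024-07-09,99.15   ░┃    ┃
                  ┃5027.89,2024-02-28,37.12   ░┃    ┃
                  ┃7271.30,2024-01-23,73.14   ░┃━━━━┛
                  ┃2367.57,2024-01-10,17.76   ░┃     
                  ┃1653.47,2024-07-08,59.89   ░┃     
                  ┃1357.88,2024-11-18,5.53    ░┃     
                  ┃1416.53,2024-04-16,67.03   ░┃     
                  ┃9682.58,2024-09-02,75.25   ░┃     
                  ┃3948.20,2024-06-14,2.62    ▼┃     


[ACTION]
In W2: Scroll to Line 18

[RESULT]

                       ┃ Tetris                     ┃
                       ┠────────────────────────────┨
                       ┃          │Next:            ┃
                       ┃          │████             ┃
                       ┃          │                 ┃
                  ┏━━━━━━━━━━━━━━━━━━━━━━━━━━━━┓    ┃
                  ┃ FileEditor                 ┃    ┃
                  ┠────────────────────────────┨    ┃
                  ┃6264.49,2024-12-14,73.25   ▲┃    ┃
                  ┃2764.48,2024-05-12,78.20   ░┃    ┃
                  ┃7644.20,2024-04-01,74.35   ░┃    ┃
                  ┃4606.93,2024-07-09,99.15   ░┃    ┃
                  ┃5027.89,2024-02-28,37.12   ░┃    ┃
                  ┃7271.30,2024-01-23,73.14   ░┃    ┃
                  ┃2367.57,2024-01-10,17.76   ░┃    ┃
                  ┃1653.47,2024-07-08,59.89   ░┃    ┃
                  ┃1357.88,2024-11-18,5.53    ░┃    ┃
                  ┃1416.53,2024-04-16,67.03   ░┃━━━━┛
                  ┃9682.58,2024-09-02,75.25   ░┃     
                  ┃3948.20,2024-06-14,2.62    ░┃     
                  ┃7896.12,2024-12-26,73.93   ░┃     
                  ┃8542.06,2024-06-07,51.01   ░┃     
                  ┃3138.13,2024-08-14,9.67    █┃     
                  ┃4571.62,2024-02-16,84.94   ▼┃     


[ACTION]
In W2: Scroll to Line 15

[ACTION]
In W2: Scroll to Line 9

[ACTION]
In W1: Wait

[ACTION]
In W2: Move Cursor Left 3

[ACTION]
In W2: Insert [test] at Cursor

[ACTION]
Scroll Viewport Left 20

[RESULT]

                                          ┃ Tetris   
                                          ┠──────────
                                          ┃          
                                          ┃          
                                          ┃          
                                     ┏━━━━━━━━━━━━━━━
                                     ┃ FileEditor    
                                     ┠───────────────
                                     ┃6264.49,2024-12
                                     ┃2764.48,2024-05
                                     ┃7644.20,2024-04
                                     ┃4606.93,2024-07
                                     ┃5027.89,2024-02
                                     ┃7271.30,2024-01
                                     ┃2367.57,2024-01
                                     ┃1653.47,2024-07
                                     ┃1357.88,2024-11
                                     ┃1416.53,2024-04
                                     ┃9682.58,2024-09
                                     ┃3948.20,2024-06
                                     ┃7896.12,2024-12
                                     ┃8542.06,2024-06
                                     ┃3138.13,2024-08
                                     ┃4571.62,2024-02


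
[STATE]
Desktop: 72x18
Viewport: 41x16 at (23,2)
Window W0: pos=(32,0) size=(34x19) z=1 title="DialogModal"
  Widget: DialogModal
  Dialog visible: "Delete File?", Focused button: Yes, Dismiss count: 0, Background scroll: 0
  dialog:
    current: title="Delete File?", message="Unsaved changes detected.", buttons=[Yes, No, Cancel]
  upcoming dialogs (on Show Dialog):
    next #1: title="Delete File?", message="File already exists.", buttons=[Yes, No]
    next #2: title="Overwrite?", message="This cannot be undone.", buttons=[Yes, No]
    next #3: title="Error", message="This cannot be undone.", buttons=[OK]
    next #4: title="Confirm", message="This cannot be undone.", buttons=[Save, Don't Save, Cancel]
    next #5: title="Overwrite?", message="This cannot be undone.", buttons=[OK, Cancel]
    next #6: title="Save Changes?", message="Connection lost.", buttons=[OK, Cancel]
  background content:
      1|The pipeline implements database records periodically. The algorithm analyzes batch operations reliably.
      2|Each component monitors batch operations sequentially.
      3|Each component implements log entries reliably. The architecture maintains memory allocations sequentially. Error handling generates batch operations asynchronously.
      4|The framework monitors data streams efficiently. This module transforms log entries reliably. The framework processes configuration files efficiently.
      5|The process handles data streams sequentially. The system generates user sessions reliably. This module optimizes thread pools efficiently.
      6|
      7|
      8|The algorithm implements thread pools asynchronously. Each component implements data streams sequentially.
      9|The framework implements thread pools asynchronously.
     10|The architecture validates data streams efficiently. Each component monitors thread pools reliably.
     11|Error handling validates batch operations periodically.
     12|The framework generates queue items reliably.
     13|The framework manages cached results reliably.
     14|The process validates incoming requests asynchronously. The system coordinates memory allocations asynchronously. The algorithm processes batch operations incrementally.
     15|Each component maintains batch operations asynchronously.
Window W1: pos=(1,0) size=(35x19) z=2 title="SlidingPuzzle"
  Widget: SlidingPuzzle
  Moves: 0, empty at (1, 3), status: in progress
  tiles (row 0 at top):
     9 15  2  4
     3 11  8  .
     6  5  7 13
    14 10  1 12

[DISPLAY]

────────────┨────────────────────────────
            ┃ pipeline implements databas
            ┃h component monitors batch o
            ┃h component implements log e
            ┃ framework monitors data str
            ┃ process handles data stream
            ┃──────────────────────────┐ 
            ┃       Delete File?       │ 
            ┃Unsaved changes detected. │d
            ┃   [Yes]  No   Cancel     │d
            ┃──────────────────────────┘a
            ┃or handling validates batch 
            ┃ framework generates queue i
            ┃ framework manages cached re
            ┃ process validates incoming 
            ┃h component maintains batch 


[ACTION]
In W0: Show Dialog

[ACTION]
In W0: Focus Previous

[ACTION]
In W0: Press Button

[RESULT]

────────────┨────────────────────────────
            ┃ pipeline implements databas
            ┃h component monitors batch o
            ┃h component implements log e
            ┃ framework monitors data str
            ┃ process handles data stream
            ┃                            
            ┃                            
            ┃ algorithm implements thread
            ┃ framework implements thread
            ┃ architecture validates data
            ┃or handling validates batch 
            ┃ framework generates queue i
            ┃ framework manages cached re
            ┃ process validates incoming 
            ┃h component maintains batch 


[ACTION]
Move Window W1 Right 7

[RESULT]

───────────────────┨─────────────────────
─┬────┐            ┃ne implements databas
 │  4 │            ┃nent monitors batch o
─┼────┤            ┃nent implements log e
 │    │            ┃ork monitors data str
─┼────┤            ┃s handles data stream
 │ 13 │            ┃                     
─┼────┤            ┃                     
 │ 12 │            ┃thm implements thread
─┴────┘            ┃ork implements thread
                   ┃ecture validates data
                   ┃ling validates batch 
                   ┃ork generates queue i
                   ┃ork manages cached re
                   ┃s validates incoming 
                   ┃nent maintains batch 


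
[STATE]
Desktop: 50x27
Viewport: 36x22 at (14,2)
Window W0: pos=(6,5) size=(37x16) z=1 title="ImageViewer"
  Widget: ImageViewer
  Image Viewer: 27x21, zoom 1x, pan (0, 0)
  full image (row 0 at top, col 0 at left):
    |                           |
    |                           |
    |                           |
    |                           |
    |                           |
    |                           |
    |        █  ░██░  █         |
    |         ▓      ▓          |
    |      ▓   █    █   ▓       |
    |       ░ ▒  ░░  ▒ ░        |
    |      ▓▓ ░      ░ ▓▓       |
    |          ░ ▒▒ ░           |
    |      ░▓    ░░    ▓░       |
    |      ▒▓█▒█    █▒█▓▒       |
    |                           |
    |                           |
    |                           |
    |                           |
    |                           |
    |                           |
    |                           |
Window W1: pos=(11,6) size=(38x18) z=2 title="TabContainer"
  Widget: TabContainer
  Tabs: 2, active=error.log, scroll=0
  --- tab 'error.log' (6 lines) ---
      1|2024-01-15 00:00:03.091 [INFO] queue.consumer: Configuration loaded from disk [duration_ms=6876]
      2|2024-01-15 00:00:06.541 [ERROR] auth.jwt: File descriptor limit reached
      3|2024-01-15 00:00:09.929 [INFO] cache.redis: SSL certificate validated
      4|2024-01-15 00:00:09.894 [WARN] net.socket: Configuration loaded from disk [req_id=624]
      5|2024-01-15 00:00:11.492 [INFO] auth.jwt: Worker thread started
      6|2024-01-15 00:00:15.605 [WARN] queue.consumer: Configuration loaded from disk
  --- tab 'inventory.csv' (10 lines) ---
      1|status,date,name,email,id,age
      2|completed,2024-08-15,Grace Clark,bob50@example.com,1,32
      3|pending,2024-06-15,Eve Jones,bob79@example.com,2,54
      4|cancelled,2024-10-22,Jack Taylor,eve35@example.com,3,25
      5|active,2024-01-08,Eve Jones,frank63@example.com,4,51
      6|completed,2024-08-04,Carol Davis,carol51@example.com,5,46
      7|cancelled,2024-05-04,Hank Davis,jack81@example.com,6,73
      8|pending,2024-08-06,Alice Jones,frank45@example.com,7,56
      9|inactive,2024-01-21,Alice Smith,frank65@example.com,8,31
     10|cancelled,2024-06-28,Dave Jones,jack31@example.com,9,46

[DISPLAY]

                                    
                                    
                                    
━━━━━━━━━━━━━━━━━━━━━━━━━━━━┓       
━━━━━━━━━━━━━━━━━━━━━━━━━━━━━━━━━━┓ 
abContainer                       ┃ 
──────────────────────────────────┨ 
rror.log]│ inventory.csv          ┃ 
──────────────────────────────────┃ 
24-01-15 00:00:03.091 [INFO] queue┃ 
24-01-15 00:00:06.541 [ERROR] auth┃ 
24-01-15 00:00:09.929 [INFO] cache┃ 
24-01-15 00:00:09.894 [WARN] net.s┃ 
24-01-15 00:00:11.492 [INFO] auth.┃ 
24-01-15 00:00:15.605 [WARN] queue┃ 
                                  ┃ 
                                  ┃ 
                                  ┃ 
                                  ┃ 
                                  ┃ 
                                  ┃ 
━━━━━━━━━━━━━━━━━━━━━━━━━━━━━━━━━━┛ 


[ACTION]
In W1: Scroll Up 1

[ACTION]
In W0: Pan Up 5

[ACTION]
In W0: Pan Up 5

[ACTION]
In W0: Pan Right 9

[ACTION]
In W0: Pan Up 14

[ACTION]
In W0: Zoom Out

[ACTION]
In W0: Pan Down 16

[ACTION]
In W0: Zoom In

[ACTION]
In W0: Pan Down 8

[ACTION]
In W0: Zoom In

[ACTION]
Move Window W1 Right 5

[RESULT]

                                    
                                    
                                    
━━━━━━━━━━━━━━━━━━━━━━━━━━━━┓       
━━━━━━━━━━━━━━━━━━━━━━━━━━━━━━━━━━━┓
TabContainer                       ┃
───────────────────────────────────┨
error.log]│ inventory.csv          ┃
───────────────────────────────────┃
024-01-15 00:00:03.091 [INFO] queue┃
024-01-15 00:00:06.541 [ERROR] auth┃
024-01-15 00:00:09.929 [INFO] cache┃
024-01-15 00:00:09.894 [WARN] net.s┃
024-01-15 00:00:11.492 [INFO] auth.┃
024-01-15 00:00:15.605 [WARN] queue┃
                                   ┃
                                   ┃
                                   ┃
                                   ┃
                                   ┃
                                   ┃
━━━━━━━━━━━━━━━━━━━━━━━━━━━━━━━━━━━┛


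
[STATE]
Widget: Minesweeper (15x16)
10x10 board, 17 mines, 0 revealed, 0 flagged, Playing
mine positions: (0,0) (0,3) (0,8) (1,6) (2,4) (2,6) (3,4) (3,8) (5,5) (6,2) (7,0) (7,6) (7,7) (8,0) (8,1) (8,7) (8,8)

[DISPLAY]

■■■■■■■■■■     
■■■■■■■■■■     
■■■■■■■■■■     
■■■■■■■■■■     
■■■■■■■■■■     
■■■■■■■■■■     
■■■■■■■■■■     
■■■■■■■■■■     
■■■■■■■■■■     
■■■■■■■■■■     
               
               
               
               
               
               


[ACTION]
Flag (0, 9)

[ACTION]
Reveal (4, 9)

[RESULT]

■■■■■■■■■⚑     
■■■■■■■■■■     
■■■■■■■■■■     
■■■■■■■■■■     
■■■■■■■■■1     
■■■■■■■■■■     
■■■■■■■■■■     
■■■■■■■■■■     
■■■■■■■■■■     
■■■■■■■■■■     
               
               
               
               
               
               


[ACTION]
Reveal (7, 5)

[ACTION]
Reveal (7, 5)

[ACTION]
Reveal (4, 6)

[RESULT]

■■■■■■■■■⚑     
■■■■■■■■■■     
■■■■■■■■■■     
■■■■■■■■■■     
■■■■■■1■■1     
■■■■■■■■■■     
■■■■■■■■■■     
■■■■■1■■■■     
■■■■■■■■■■     
■■■■■■■■■■     
               
               
               
               
               
               


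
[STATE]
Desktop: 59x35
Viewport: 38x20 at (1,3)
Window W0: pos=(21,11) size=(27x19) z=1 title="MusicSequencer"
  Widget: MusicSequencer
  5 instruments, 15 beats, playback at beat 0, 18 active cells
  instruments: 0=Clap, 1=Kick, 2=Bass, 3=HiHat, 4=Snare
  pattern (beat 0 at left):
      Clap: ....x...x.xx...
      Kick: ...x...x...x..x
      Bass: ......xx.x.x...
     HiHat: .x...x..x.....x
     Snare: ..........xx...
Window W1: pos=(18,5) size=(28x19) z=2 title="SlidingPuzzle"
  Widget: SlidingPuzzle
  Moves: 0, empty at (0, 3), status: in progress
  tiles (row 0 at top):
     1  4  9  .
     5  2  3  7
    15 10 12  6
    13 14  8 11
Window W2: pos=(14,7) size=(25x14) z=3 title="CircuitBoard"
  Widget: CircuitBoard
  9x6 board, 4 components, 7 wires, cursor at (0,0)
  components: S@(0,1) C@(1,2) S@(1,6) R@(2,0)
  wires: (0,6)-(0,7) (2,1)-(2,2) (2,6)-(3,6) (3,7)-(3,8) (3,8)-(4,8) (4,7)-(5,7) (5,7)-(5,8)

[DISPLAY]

                                      
                                      
                 ┏━━━━━━━━━━━━━━━━━━━━
                 ┃ SlidingPuzzle      
             ┏━━━━━━━━━━━━━━━━━━━━━━━┓
             ┃ CircuitBoard          ┃
             ┠───────────────────────┨
             ┃   0 1 2 3 4 5 6 7 8   ┃
             ┃0  [.]  S              ┃
             ┃                       ┃
             ┃1           C          ┃
             ┃                       ┃
             ┃2   R   · ─ ·          ┃
             ┃                       ┃
             ┃3                      ┃
             ┃                       ┃
             ┃4                      ┃
             ┗━━━━━━━━━━━━━━━━━━━━━━━┛
                 ┃                    
                 ┃                    


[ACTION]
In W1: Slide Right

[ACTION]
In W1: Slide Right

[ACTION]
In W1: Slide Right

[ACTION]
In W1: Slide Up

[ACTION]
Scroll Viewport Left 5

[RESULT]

                                      
                                      
                  ┏━━━━━━━━━━━━━━━━━━━
                  ┃ SlidingPuzzle     
              ┏━━━━━━━━━━━━━━━━━━━━━━━
              ┃ CircuitBoard          
              ┠───────────────────────
              ┃   0 1 2 3 4 5 6 7 8   
              ┃0  [.]  S              
              ┃                       
              ┃1           C          
              ┃                       
              ┃2   R   · ─ ·          
              ┃                       
              ┃3                      
              ┃                       
              ┃4                      
              ┗━━━━━━━━━━━━━━━━━━━━━━━
                  ┃                   
                  ┃                   


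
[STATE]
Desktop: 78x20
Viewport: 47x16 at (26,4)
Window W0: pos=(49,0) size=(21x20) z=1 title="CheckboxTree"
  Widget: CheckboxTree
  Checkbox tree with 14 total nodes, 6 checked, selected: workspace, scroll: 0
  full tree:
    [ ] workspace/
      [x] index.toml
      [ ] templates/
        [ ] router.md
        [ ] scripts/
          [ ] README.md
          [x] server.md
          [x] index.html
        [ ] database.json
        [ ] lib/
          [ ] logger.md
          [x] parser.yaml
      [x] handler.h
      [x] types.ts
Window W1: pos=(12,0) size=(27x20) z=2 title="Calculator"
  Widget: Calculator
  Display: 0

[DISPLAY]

───┐        ┃          ┃   [x] index.toml  ┃   
 ÷ │        ┃          ┃   [-] templates/  ┃   
───┤        ┃          ┃     [ ] router.md ┃   
 × │        ┃          ┃     [-] scripts/  ┃   
───┤        ┃          ┃       [ ] README.m┃   
 - │        ┃          ┃       [x] server.m┃   
───┤        ┃          ┃       [x] index.ht┃   
 + │        ┃          ┃     [ ] database.j┃   
───┤        ┃          ┃     [-] lib/      ┃   
 M+│        ┃          ┃       [ ] logger.m┃   
───┘        ┃          ┃       [x] parser.y┃   
            ┃          ┃   [x] handler.h   ┃   
            ┃          ┃   [x] types.ts    ┃   
            ┃          ┃                   ┃   
            ┃          ┃                   ┃   
━━━━━━━━━━━━┛          ┗━━━━━━━━━━━━━━━━━━━┛   


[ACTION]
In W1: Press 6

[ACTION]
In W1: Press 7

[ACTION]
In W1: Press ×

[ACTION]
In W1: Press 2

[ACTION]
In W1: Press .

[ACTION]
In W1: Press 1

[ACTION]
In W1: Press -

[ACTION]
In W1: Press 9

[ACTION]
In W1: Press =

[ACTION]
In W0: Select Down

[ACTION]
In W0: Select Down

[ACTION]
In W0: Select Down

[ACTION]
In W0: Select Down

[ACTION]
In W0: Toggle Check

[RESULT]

───┐        ┃          ┃   [x] index.toml  ┃   
 ÷ │        ┃          ┃   [-] templates/  ┃   
───┤        ┃          ┃     [ ] router.md ┃   
 × │        ┃          ┃>    [x] scripts/  ┃   
───┤        ┃          ┃       [x] README.m┃   
 - │        ┃          ┃       [x] server.m┃   
───┤        ┃          ┃       [x] index.ht┃   
 + │        ┃          ┃     [ ] database.j┃   
───┤        ┃          ┃     [-] lib/      ┃   
 M+│        ┃          ┃       [ ] logger.m┃   
───┘        ┃          ┃       [x] parser.y┃   
            ┃          ┃   [x] handler.h   ┃   
            ┃          ┃   [x] types.ts    ┃   
            ┃          ┃                   ┃   
            ┃          ┃                   ┃   
━━━━━━━━━━━━┛          ┗━━━━━━━━━━━━━━━━━━━┛   


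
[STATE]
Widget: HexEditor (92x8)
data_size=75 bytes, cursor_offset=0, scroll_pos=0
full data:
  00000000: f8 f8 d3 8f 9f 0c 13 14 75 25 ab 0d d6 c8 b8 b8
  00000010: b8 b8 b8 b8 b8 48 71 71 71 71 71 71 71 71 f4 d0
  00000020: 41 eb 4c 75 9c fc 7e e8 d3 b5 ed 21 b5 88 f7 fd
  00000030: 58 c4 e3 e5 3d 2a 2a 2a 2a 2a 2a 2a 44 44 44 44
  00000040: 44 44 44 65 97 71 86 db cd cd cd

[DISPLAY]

00000000  F8 f8 d3 8f 9f 0c 13 14  75 25 ab 0d d6 c8 b8 b8  |........u%......|              
00000010  b8 b8 b8 b8 b8 48 71 71  71 71 71 71 71 71 f4 d0  |.....Hqqqqqqqq..|              
00000020  41 eb 4c 75 9c fc 7e e8  d3 b5 ed 21 b5 88 f7 fd  |A.Lu..~....!....|              
00000030  58 c4 e3 e5 3d 2a 2a 2a  2a 2a 2a 2a 44 44 44 44  |X...=*******DDDD|              
00000040  44 44 44 65 97 71 86 db  cd cd cd                 |DDDe.q.....     |              
                                                                                            
                                                                                            
                                                                                            


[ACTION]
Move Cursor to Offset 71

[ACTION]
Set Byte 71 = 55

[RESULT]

00000000  f8 f8 d3 8f 9f 0c 13 14  75 25 ab 0d d6 c8 b8 b8  |........u%......|              
00000010  b8 b8 b8 b8 b8 48 71 71  71 71 71 71 71 71 f4 d0  |.....Hqqqqqqqq..|              
00000020  41 eb 4c 75 9c fc 7e e8  d3 b5 ed 21 b5 88 f7 fd  |A.Lu..~....!....|              
00000030  58 c4 e3 e5 3d 2a 2a 2a  2a 2a 2a 2a 44 44 44 44  |X...=*******DDDD|              
00000040  44 44 44 65 97 71 86 55  cd cd cd                 |DDDe.q.U...     |              
                                                                                            
                                                                                            
                                                                                            


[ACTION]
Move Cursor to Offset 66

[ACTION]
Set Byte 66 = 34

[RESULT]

00000000  f8 f8 d3 8f 9f 0c 13 14  75 25 ab 0d d6 c8 b8 b8  |........u%......|              
00000010  b8 b8 b8 b8 b8 48 71 71  71 71 71 71 71 71 f4 d0  |.....Hqqqqqqqq..|              
00000020  41 eb 4c 75 9c fc 7e e8  d3 b5 ed 21 b5 88 f7 fd  |A.Lu..~....!....|              
00000030  58 c4 e3 e5 3d 2a 2a 2a  2a 2a 2a 2a 44 44 44 44  |X...=*******DDDD|              
00000040  44 44 34 65 97 71 86 55  cd cd cd                 |DD4e.q.U...     |              
                                                                                            
                                                                                            
                                                                                            


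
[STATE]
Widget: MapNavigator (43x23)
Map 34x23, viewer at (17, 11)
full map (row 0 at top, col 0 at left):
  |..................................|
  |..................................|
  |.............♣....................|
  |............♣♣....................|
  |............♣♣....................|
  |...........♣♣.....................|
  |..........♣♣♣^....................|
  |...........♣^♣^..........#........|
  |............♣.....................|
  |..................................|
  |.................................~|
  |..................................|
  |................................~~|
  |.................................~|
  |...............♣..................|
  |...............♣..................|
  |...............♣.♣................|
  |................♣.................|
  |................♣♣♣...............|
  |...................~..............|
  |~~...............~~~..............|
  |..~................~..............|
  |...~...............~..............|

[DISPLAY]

    ..................................     
    ..................................     
    .............♣....................     
    ............♣♣....................     
    ............♣♣....................     
    ...........♣♣.....................     
    ..........♣♣♣^....................     
    ...........♣^♣^..........#........     
    ............♣.....................     
    ..................................     
    .................................~     
    .................@................     
    ................................~~     
    .................................~     
    ...............♣..................     
    ...............♣..................     
    ...............♣.♣................     
    ................♣.................     
    ................♣♣♣...............     
    ...................~..............     
    ~~...............~~~..............     
    ..~................~..............     
    ...~...............~..............     


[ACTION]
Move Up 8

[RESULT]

                                           
                                           
                                           
                                           
                                           
                                           
                                           
                                           
    ..................................     
    ..................................     
    .............♣....................     
    ............♣♣...@................     
    ............♣♣....................     
    ...........♣♣.....................     
    ..........♣♣♣^....................     
    ...........♣^♣^..........#........     
    ............♣.....................     
    ..................................     
    .................................~     
    ..................................     
    ................................~~     
    .................................~     
    ...............♣..................     


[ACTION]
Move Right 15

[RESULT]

                                           
                                           
                                           
                                           
                                           
                                           
                                           
                                           
.......................                    
.......................                    
..♣....................                    
.♣♣..................@.                    
.♣♣....................                    
♣♣.....................                    
♣♣^....................                    
♣^♣^..........#........                    
.♣.....................                    
.......................                    
......................~                    
.......................                    
.....................~~                    
......................~                    
....♣..................                    


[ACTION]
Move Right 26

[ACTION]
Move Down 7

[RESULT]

                                           
......................                     
......................                     
.♣....................                     
♣♣....................                     
♣♣....................                     
♣.....................                     
♣^....................                     
^♣^..........#........                     
♣.....................                     
......................                     
.....................@                     
......................                     
....................~~                     
.....................~                     
...♣..................                     
...♣..................                     
...♣.♣................                     
....♣.................                     
....♣♣♣...............                     
.......~..............                     
.....~~~..............                     
.......~..............                     
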